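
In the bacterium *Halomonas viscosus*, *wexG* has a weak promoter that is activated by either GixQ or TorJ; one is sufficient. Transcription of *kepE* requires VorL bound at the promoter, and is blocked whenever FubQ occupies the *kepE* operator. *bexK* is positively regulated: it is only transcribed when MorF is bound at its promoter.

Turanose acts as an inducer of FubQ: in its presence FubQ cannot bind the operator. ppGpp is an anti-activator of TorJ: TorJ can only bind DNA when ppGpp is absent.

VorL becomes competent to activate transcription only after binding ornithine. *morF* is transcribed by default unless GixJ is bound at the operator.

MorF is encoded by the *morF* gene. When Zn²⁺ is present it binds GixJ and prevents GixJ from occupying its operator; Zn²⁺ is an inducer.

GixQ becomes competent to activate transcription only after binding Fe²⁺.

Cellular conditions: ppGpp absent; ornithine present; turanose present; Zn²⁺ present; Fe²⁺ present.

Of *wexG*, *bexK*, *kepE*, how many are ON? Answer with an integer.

3

Fe²⁺ is present, so GixQ is active.
ppGpp is absent, so TorJ is active.
Activator GixQ is present, so *wexG* is transcribed.
→ *wexG* is ON.
Zn²⁺ is present, so GixJ is inactive.
With no repressor bound, *morF* is transcribed.
So MorF is produced and active.
No repressor is bound and MorF is active, so *bexK* is transcribed.
→ *bexK* is ON.
Ornithine is present, so VorL is active.
Turanose is present, so FubQ is inactive.
No repressor is bound and VorL is active, so *kepE* is transcribed.
→ *kepE* is ON.
3 of the 3 genes are transcribed.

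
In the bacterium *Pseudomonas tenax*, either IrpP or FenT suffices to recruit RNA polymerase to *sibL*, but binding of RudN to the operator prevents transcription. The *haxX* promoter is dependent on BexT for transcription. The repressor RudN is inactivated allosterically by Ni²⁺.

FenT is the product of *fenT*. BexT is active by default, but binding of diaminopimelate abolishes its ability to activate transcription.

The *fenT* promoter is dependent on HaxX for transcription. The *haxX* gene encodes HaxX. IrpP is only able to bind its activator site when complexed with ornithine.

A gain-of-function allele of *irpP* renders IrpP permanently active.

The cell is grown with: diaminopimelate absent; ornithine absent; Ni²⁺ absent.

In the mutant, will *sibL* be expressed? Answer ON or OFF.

Ni²⁺ is absent, so RudN is active.
IrpP is constitutively active in this strain.
Diaminopimelate is absent, so BexT is active.
No repressor is bound and BexT is active, so *haxX* is transcribed.
So HaxX is produced and active.
No repressor is bound and HaxX is active, so *fenT* is transcribed.
So FenT is produced and active.
With repressor RudN bound, *sibL* is not transcribed.

OFF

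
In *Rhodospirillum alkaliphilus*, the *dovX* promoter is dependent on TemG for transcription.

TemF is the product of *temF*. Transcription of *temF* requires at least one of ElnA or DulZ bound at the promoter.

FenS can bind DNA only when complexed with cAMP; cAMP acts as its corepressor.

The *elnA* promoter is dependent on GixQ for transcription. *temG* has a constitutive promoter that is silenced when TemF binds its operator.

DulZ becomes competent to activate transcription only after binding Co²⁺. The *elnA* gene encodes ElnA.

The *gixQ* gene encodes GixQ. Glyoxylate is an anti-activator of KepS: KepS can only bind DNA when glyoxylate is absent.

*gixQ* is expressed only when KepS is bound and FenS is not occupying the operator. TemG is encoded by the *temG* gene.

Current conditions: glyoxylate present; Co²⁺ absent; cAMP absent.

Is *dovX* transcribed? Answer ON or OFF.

cAMP is absent, so FenS is inactive.
Glyoxylate is present, so KepS is inactive.
Required activator KepS is absent, so *gixQ* is not transcribed.
So GixQ is not produced.
Required activator GixQ is absent, so *elnA* is not transcribed.
So ElnA is not produced.
Co²⁺ is absent, so DulZ is inactive.
No activator is available at the *temF* promoter, so *temF* is not transcribed.
So TemF is not produced.
With no repressor bound, *temG* is transcribed.
So TemG is produced and active.
No repressor is bound and TemG is active, so *dovX* is transcribed.

ON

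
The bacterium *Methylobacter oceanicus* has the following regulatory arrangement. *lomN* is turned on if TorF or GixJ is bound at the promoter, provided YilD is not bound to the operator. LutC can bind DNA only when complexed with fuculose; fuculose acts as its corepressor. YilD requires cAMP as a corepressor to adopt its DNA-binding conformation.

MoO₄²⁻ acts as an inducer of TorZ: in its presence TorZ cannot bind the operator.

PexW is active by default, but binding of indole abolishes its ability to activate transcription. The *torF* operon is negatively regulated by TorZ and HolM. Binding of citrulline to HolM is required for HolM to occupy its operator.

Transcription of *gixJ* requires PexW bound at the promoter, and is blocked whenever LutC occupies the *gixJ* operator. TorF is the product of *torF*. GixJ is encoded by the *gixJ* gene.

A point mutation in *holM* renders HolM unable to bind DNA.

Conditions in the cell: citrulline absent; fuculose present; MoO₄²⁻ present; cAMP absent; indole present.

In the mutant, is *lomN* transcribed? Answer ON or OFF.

ON

MoO₄²⁻ is present, so TorZ is inactive.
HolM is non-functional in this strain, so it has no effect.
With no repressor bound, *torF* is transcribed.
So TorF is produced and active.
Indole is present, so PexW is inactive.
Fuculose is present, so LutC is active.
With repressor LutC bound, *gixJ* is not transcribed.
So GixJ is not produced.
cAMP is absent, so YilD is inactive.
Activator TorF is present, so *lomN* is transcribed.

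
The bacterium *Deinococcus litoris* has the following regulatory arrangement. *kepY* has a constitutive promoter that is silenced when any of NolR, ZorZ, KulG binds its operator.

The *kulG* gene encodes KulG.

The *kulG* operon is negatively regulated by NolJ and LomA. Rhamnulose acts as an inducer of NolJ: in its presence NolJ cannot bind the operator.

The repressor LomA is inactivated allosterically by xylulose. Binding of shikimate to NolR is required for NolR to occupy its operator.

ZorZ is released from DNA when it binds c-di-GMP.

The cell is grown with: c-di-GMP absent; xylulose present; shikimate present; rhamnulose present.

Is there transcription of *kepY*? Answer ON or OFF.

Shikimate is present, so NolR is active.
c-di-GMP is absent, so ZorZ is active.
Rhamnulose is present, so NolJ is inactive.
Xylulose is present, so LomA is inactive.
With no repressor bound, *kulG* is transcribed.
So KulG is produced and active.
With repressor NolR bound, *kepY* is not transcribed.

OFF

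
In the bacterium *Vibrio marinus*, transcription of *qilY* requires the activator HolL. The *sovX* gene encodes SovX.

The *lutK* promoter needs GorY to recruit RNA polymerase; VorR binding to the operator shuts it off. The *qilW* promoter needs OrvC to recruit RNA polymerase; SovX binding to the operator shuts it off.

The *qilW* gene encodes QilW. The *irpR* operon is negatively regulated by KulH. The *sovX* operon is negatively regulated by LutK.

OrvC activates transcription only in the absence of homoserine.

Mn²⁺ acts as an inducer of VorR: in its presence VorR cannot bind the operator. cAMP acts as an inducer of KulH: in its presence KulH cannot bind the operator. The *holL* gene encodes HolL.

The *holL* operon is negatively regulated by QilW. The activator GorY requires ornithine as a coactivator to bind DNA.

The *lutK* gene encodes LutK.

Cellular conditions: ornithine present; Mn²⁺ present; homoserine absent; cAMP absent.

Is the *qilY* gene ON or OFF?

Mn²⁺ is present, so VorR is inactive.
Ornithine is present, so GorY is active.
No repressor is bound and GorY is active, so *lutK* is transcribed.
So LutK is produced and active.
With repressor LutK bound, *sovX* is not transcribed.
So SovX is not produced.
Homoserine is absent, so OrvC is active.
No repressor is bound and OrvC is active, so *qilW* is transcribed.
So QilW is produced and active.
With repressor QilW bound, *holL* is not transcribed.
So HolL is not produced.
Required activator HolL is absent, so *qilY* is not transcribed.

OFF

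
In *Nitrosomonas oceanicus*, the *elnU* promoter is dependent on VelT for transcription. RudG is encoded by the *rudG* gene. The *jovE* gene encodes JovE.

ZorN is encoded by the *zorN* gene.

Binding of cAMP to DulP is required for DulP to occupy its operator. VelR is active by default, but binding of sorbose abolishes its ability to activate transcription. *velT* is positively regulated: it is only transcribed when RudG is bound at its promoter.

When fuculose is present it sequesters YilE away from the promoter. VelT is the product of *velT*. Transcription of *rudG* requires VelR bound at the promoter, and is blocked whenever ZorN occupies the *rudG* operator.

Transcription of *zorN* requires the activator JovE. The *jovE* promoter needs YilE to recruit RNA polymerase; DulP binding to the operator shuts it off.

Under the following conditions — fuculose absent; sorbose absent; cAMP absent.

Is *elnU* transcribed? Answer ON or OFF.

cAMP is absent, so DulP is inactive.
Fuculose is absent, so YilE is active.
No repressor is bound and YilE is active, so *jovE* is transcribed.
So JovE is produced and active.
No repressor is bound and JovE is active, so *zorN* is transcribed.
So ZorN is produced and active.
Sorbose is absent, so VelR is active.
With repressor ZorN bound, *rudG* is not transcribed.
So RudG is not produced.
Required activator RudG is absent, so *velT* is not transcribed.
So VelT is not produced.
Required activator VelT is absent, so *elnU* is not transcribed.

OFF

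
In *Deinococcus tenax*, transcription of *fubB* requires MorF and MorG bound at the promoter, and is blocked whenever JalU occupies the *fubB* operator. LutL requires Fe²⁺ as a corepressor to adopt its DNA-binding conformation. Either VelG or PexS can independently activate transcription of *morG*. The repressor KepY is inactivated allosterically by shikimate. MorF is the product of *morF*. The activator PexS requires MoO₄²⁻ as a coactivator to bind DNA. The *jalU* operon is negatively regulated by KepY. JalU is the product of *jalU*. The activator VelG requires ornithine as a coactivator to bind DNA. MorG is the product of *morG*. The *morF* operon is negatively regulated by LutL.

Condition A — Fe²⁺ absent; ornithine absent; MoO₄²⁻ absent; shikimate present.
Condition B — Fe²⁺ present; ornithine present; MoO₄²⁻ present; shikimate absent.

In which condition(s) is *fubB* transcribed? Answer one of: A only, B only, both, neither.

neither

Condition A:
Fe²⁺ is absent, so LutL is inactive.
With no repressor bound, *morF* is transcribed.
So MorF is produced and active.
Ornithine is absent, so VelG is inactive.
MoO₄²⁻ is absent, so PexS is inactive.
No activator is available at the *morG* promoter, so *morG* is not transcribed.
So MorG is not produced.
Shikimate is present, so KepY is inactive.
With no repressor bound, *jalU* is transcribed.
So JalU is produced and active.
With repressor JalU bound, *fubB* is not transcribed.
→ *fubB* is OFF in A.
Condition B:
Fe²⁺ is present, so LutL is active.
With repressor LutL bound, *morF* is not transcribed.
So MorF is not produced.
Ornithine is present, so VelG is active.
MoO₄²⁻ is present, so PexS is active.
Activator VelG is present, so *morG* is transcribed.
So MorG is produced and active.
Shikimate is absent, so KepY is active.
With repressor KepY bound, *jalU* is not transcribed.
So JalU is not produced.
Required activator MorF is absent, so *fubB* is not transcribed.
→ *fubB* is OFF in B.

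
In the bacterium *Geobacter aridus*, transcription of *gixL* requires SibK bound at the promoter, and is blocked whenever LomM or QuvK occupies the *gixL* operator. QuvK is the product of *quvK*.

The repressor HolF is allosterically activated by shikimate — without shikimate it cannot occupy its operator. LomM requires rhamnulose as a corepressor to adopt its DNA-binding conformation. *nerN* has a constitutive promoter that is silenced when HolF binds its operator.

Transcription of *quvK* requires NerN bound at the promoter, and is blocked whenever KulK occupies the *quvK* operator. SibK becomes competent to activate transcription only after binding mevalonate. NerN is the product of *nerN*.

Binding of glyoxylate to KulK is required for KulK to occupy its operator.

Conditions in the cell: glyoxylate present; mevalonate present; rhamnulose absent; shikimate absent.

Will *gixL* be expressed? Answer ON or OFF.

Rhamnulose is absent, so LomM is inactive.
Mevalonate is present, so SibK is active.
Shikimate is absent, so HolF is inactive.
With no repressor bound, *nerN* is transcribed.
So NerN is produced and active.
Glyoxylate is present, so KulK is active.
With repressor KulK bound, *quvK* is not transcribed.
So QuvK is not produced.
No repressor is bound and SibK is active, so *gixL* is transcribed.

ON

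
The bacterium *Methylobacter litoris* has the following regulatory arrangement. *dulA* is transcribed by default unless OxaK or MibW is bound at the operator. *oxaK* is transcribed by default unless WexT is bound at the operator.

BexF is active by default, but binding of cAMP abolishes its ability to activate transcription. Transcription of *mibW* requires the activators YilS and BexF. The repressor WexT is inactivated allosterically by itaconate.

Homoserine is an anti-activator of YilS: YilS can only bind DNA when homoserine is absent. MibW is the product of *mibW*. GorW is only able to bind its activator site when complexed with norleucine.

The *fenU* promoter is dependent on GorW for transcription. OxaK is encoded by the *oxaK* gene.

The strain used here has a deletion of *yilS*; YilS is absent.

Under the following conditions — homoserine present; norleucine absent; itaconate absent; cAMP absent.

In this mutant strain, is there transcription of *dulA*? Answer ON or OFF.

Itaconate is absent, so WexT is active.
With repressor WexT bound, *oxaK* is not transcribed.
So OxaK is not produced.
YilS is non-functional in this strain, so it has no effect.
cAMP is absent, so BexF is active.
Required activator YilS is absent, so *mibW* is not transcribed.
So MibW is not produced.
With no repressor bound, *dulA* is transcribed.

ON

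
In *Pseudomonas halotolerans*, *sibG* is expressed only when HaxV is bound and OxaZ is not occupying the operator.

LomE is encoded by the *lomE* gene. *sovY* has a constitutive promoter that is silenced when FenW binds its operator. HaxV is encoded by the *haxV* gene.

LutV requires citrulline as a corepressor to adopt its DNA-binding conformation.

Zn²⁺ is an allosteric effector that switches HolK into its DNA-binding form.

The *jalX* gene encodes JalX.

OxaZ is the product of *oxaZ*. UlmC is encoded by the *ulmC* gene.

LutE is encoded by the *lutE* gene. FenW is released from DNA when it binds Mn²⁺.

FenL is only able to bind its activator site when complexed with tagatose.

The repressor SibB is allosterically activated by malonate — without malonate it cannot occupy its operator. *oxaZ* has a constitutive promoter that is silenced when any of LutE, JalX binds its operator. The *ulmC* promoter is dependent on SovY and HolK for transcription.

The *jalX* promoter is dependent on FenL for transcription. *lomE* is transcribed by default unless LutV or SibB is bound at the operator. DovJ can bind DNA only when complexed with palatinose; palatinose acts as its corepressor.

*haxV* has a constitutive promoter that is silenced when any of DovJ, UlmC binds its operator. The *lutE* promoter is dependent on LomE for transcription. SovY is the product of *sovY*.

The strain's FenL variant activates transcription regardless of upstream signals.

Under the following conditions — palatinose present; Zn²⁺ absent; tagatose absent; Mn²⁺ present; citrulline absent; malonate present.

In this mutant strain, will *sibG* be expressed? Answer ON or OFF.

Citrulline is absent, so LutV is inactive.
Malonate is present, so SibB is active.
With repressor SibB bound, *lomE* is not transcribed.
So LomE is not produced.
Required activator LomE is absent, so *lutE* is not transcribed.
So LutE is not produced.
FenL is constitutively active in this strain.
No repressor is bound and FenL is active, so *jalX* is transcribed.
So JalX is produced and active.
With repressor JalX bound, *oxaZ* is not transcribed.
So OxaZ is not produced.
Palatinose is present, so DovJ is active.
Mn²⁺ is present, so FenW is inactive.
With no repressor bound, *sovY* is transcribed.
So SovY is produced and active.
Zn²⁺ is absent, so HolK is inactive.
Required activator HolK is absent, so *ulmC* is not transcribed.
So UlmC is not produced.
With repressor DovJ bound, *haxV* is not transcribed.
So HaxV is not produced.
Required activator HaxV is absent, so *sibG* is not transcribed.

OFF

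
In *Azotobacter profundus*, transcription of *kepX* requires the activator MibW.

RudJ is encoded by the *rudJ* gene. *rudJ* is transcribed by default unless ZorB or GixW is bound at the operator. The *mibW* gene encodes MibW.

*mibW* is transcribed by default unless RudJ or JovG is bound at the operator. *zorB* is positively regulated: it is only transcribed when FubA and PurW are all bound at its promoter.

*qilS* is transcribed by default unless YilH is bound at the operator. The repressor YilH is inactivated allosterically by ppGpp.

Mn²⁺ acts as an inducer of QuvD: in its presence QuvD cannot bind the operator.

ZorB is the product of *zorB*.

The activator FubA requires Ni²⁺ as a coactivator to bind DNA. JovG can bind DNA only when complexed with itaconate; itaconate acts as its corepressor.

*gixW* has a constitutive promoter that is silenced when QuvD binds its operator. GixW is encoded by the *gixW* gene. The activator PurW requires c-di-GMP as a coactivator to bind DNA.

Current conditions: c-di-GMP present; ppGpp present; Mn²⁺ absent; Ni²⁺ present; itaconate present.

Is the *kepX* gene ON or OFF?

OFF

Ni²⁺ is present, so FubA is active.
c-di-GMP is present, so PurW is active.
No repressor is bound and FubA and PurW are active, so *zorB* is transcribed.
So ZorB is produced and active.
Mn²⁺ is absent, so QuvD is active.
With repressor QuvD bound, *gixW* is not transcribed.
So GixW is not produced.
With repressor ZorB bound, *rudJ* is not transcribed.
So RudJ is not produced.
Itaconate is present, so JovG is active.
With repressor JovG bound, *mibW* is not transcribed.
So MibW is not produced.
Required activator MibW is absent, so *kepX* is not transcribed.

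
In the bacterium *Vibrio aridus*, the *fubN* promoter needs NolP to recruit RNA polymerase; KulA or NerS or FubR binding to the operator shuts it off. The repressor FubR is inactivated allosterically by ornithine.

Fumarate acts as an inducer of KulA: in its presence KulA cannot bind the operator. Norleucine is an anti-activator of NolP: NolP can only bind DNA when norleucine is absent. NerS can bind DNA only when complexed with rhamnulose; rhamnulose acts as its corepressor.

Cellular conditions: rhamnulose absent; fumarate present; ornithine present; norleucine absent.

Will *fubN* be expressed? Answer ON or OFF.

Fumarate is present, so KulA is inactive.
Rhamnulose is absent, so NerS is inactive.
Ornithine is present, so FubR is inactive.
Norleucine is absent, so NolP is active.
No repressor is bound and NolP is active, so *fubN* is transcribed.

ON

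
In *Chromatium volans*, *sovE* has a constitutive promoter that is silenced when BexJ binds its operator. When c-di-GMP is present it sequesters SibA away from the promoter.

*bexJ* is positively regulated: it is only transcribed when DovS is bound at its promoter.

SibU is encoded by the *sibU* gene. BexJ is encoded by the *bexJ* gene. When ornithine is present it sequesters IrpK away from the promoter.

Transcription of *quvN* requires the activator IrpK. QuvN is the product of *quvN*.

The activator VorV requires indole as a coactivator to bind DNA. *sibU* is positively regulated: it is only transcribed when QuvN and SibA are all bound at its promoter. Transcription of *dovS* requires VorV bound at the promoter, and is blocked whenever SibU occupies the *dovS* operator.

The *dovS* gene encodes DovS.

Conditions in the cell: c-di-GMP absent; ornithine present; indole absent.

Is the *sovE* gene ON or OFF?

ON

Ornithine is present, so IrpK is inactive.
Required activator IrpK is absent, so *quvN* is not transcribed.
So QuvN is not produced.
c-di-GMP is absent, so SibA is active.
Required activator QuvN is absent, so *sibU* is not transcribed.
So SibU is not produced.
Indole is absent, so VorV is inactive.
Required activator VorV is absent, so *dovS* is not transcribed.
So DovS is not produced.
Required activator DovS is absent, so *bexJ* is not transcribed.
So BexJ is not produced.
With no repressor bound, *sovE* is transcribed.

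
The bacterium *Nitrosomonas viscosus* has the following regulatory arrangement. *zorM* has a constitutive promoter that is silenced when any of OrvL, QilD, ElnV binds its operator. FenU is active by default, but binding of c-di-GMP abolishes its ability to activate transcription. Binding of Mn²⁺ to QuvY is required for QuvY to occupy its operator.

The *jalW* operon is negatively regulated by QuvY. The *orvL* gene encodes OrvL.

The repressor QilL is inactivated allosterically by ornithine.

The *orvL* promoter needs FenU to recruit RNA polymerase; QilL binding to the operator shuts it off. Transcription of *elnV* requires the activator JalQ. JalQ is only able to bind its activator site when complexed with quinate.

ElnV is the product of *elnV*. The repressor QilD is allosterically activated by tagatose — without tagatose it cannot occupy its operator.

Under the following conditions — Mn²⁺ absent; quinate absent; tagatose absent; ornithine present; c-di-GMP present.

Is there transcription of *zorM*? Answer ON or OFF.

ON

Ornithine is present, so QilL is inactive.
c-di-GMP is present, so FenU is inactive.
Required activator FenU is absent, so *orvL* is not transcribed.
So OrvL is not produced.
Tagatose is absent, so QilD is inactive.
Quinate is absent, so JalQ is inactive.
Required activator JalQ is absent, so *elnV* is not transcribed.
So ElnV is not produced.
With no repressor bound, *zorM* is transcribed.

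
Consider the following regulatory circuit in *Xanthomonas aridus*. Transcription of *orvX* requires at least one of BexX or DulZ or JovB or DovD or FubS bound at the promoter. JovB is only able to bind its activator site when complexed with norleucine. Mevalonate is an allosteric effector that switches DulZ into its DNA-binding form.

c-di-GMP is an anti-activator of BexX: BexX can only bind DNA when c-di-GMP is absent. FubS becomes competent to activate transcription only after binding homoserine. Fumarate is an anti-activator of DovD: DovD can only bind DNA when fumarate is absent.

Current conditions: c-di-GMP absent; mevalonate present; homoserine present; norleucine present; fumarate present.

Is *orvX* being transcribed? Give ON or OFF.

c-di-GMP is absent, so BexX is active.
Mevalonate is present, so DulZ is active.
Norleucine is present, so JovB is active.
Fumarate is present, so DovD is inactive.
Homoserine is present, so FubS is active.
Activator BexX is present, so *orvX* is transcribed.

ON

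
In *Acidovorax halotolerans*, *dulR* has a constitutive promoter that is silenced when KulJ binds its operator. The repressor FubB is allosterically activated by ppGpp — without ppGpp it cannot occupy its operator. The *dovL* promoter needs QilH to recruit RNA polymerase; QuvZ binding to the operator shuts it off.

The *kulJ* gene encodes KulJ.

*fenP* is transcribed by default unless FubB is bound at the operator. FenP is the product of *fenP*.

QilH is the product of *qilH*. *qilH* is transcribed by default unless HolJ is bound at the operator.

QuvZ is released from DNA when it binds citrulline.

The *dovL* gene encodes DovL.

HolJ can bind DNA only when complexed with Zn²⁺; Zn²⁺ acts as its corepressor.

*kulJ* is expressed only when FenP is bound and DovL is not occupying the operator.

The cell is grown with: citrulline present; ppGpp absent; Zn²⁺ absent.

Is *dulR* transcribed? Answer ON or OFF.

ON

Zn²⁺ is absent, so HolJ is inactive.
With no repressor bound, *qilH* is transcribed.
So QilH is produced and active.
Citrulline is present, so QuvZ is inactive.
No repressor is bound and QilH is active, so *dovL* is transcribed.
So DovL is produced and active.
ppGpp is absent, so FubB is inactive.
With no repressor bound, *fenP* is transcribed.
So FenP is produced and active.
With repressor DovL bound, *kulJ* is not transcribed.
So KulJ is not produced.
With no repressor bound, *dulR* is transcribed.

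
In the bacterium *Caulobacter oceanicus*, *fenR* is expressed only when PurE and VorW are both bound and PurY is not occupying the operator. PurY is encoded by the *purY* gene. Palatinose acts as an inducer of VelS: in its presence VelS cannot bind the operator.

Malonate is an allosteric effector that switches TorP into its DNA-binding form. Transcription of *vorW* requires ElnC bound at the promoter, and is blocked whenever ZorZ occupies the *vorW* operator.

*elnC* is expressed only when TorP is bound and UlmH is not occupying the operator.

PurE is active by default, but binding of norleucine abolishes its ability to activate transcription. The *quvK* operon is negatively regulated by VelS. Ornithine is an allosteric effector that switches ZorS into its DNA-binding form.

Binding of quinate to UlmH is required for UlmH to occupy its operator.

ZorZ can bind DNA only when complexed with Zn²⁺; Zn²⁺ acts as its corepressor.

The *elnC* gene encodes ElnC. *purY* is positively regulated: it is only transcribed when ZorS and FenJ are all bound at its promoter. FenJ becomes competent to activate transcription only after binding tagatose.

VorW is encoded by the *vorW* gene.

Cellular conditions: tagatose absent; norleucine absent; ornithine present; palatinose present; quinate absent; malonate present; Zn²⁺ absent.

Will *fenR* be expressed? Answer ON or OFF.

Norleucine is absent, so PurE is active.
Zn²⁺ is absent, so ZorZ is inactive.
Malonate is present, so TorP is active.
Quinate is absent, so UlmH is inactive.
No repressor is bound and TorP is active, so *elnC* is transcribed.
So ElnC is produced and active.
No repressor is bound and ElnC is active, so *vorW* is transcribed.
So VorW is produced and active.
Ornithine is present, so ZorS is active.
Tagatose is absent, so FenJ is inactive.
Required activator FenJ is absent, so *purY* is not transcribed.
So PurY is not produced.
No repressor is bound and PurE and VorW are active, so *fenR* is transcribed.

ON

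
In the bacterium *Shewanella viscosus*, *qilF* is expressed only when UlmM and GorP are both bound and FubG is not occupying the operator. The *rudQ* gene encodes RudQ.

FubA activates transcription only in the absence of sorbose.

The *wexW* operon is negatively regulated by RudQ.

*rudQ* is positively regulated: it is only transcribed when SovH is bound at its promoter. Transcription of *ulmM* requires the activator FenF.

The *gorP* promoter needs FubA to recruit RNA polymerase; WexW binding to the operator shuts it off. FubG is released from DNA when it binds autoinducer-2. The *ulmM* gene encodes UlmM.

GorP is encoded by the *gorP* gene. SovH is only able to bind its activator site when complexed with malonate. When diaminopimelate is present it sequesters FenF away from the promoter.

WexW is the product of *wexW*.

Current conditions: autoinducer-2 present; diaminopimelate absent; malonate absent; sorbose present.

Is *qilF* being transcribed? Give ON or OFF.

Autoinducer-2 is present, so FubG is inactive.
Diaminopimelate is absent, so FenF is active.
No repressor is bound and FenF is active, so *ulmM* is transcribed.
So UlmM is produced and active.
Sorbose is present, so FubA is inactive.
Malonate is absent, so SovH is inactive.
Required activator SovH is absent, so *rudQ* is not transcribed.
So RudQ is not produced.
With no repressor bound, *wexW* is transcribed.
So WexW is produced and active.
With repressor WexW bound, *gorP* is not transcribed.
So GorP is not produced.
Required activator GorP is absent, so *qilF* is not transcribed.

OFF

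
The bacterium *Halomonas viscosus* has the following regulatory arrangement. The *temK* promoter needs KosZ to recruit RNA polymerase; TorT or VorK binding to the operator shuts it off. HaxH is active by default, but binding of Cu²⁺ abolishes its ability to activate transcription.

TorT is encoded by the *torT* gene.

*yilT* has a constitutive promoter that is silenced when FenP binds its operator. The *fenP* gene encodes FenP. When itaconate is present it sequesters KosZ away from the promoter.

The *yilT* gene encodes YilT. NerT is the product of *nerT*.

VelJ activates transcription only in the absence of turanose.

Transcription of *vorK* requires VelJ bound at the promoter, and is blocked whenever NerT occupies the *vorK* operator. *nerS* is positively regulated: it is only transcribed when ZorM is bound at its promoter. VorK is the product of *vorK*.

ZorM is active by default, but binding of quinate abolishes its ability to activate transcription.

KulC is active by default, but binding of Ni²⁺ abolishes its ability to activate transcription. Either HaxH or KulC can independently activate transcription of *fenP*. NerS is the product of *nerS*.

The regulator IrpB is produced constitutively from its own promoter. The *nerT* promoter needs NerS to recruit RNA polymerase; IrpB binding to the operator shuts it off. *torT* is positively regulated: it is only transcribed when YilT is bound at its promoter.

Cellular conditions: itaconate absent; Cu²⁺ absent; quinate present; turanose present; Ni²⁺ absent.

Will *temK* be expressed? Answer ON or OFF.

Itaconate is absent, so KosZ is active.
Cu²⁺ is absent, so HaxH is active.
Ni²⁺ is absent, so KulC is active.
Activator HaxH is present, so *fenP* is transcribed.
So FenP is produced and active.
With repressor FenP bound, *yilT* is not transcribed.
So YilT is not produced.
Required activator YilT is absent, so *torT* is not transcribed.
So TorT is not produced.
IrpB is produced constitutively and is active.
Quinate is present, so ZorM is inactive.
Required activator ZorM is absent, so *nerS* is not transcribed.
So NerS is not produced.
With repressor IrpB bound, *nerT* is not transcribed.
So NerT is not produced.
Turanose is present, so VelJ is inactive.
Required activator VelJ is absent, so *vorK* is not transcribed.
So VorK is not produced.
No repressor is bound and KosZ is active, so *temK* is transcribed.

ON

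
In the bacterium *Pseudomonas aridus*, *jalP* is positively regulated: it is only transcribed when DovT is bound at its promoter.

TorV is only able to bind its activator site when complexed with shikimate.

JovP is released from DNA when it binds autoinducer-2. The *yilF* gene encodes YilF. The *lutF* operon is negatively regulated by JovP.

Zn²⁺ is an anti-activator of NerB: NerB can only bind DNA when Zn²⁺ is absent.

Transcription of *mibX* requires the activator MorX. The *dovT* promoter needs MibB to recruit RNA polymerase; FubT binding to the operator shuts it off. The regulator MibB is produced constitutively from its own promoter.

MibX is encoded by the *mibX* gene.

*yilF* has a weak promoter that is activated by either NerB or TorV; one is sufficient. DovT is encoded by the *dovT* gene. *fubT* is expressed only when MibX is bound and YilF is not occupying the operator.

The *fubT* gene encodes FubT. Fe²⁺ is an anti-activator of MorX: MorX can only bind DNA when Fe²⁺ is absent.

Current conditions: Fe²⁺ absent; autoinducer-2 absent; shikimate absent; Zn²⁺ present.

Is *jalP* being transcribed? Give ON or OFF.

Zn²⁺ is present, so NerB is inactive.
Shikimate is absent, so TorV is inactive.
No activator is available at the *yilF* promoter, so *yilF* is not transcribed.
So YilF is not produced.
Fe²⁺ is absent, so MorX is active.
No repressor is bound and MorX is active, so *mibX* is transcribed.
So MibX is produced and active.
No repressor is bound and MibX is active, so *fubT* is transcribed.
So FubT is produced and active.
MibB is produced constitutively and is active.
With repressor FubT bound, *dovT* is not transcribed.
So DovT is not produced.
Required activator DovT is absent, so *jalP* is not transcribed.

OFF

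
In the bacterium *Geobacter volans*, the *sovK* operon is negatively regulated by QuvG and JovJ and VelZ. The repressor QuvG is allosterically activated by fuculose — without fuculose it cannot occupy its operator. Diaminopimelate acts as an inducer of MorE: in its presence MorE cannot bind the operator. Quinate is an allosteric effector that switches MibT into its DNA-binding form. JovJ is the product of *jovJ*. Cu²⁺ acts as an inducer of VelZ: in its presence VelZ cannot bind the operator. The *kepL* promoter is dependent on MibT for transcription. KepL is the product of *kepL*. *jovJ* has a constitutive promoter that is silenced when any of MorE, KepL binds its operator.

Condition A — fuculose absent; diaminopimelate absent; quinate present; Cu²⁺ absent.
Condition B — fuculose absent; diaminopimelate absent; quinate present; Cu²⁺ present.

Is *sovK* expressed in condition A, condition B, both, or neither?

Condition A:
Fuculose is absent, so QuvG is inactive.
Diaminopimelate is absent, so MorE is active.
Quinate is present, so MibT is active.
No repressor is bound and MibT is active, so *kepL* is transcribed.
So KepL is produced and active.
With repressor MorE bound, *jovJ* is not transcribed.
So JovJ is not produced.
Cu²⁺ is absent, so VelZ is active.
With repressor VelZ bound, *sovK* is not transcribed.
→ *sovK* is OFF in A.
Condition B:
Fuculose is absent, so QuvG is inactive.
Diaminopimelate is absent, so MorE is active.
Quinate is present, so MibT is active.
No repressor is bound and MibT is active, so *kepL* is transcribed.
So KepL is produced and active.
With repressor MorE bound, *jovJ* is not transcribed.
So JovJ is not produced.
Cu²⁺ is present, so VelZ is inactive.
With no repressor bound, *sovK* is transcribed.
→ *sovK* is ON in B.

B only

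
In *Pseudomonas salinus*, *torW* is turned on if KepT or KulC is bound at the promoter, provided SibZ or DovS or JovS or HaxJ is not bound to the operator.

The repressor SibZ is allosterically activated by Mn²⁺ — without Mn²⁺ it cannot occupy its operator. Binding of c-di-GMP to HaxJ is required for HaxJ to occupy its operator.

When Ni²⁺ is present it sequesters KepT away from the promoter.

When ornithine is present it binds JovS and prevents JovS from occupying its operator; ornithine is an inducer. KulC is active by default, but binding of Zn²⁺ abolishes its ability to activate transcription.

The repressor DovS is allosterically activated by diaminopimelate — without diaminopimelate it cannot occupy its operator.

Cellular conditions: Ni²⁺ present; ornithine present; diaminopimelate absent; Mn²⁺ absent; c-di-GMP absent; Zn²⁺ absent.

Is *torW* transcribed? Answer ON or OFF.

Mn²⁺ is absent, so SibZ is inactive.
Ni²⁺ is present, so KepT is inactive.
Zn²⁺ is absent, so KulC is active.
Diaminopimelate is absent, so DovS is inactive.
Ornithine is present, so JovS is inactive.
c-di-GMP is absent, so HaxJ is inactive.
Activator KulC is present, so *torW* is transcribed.

ON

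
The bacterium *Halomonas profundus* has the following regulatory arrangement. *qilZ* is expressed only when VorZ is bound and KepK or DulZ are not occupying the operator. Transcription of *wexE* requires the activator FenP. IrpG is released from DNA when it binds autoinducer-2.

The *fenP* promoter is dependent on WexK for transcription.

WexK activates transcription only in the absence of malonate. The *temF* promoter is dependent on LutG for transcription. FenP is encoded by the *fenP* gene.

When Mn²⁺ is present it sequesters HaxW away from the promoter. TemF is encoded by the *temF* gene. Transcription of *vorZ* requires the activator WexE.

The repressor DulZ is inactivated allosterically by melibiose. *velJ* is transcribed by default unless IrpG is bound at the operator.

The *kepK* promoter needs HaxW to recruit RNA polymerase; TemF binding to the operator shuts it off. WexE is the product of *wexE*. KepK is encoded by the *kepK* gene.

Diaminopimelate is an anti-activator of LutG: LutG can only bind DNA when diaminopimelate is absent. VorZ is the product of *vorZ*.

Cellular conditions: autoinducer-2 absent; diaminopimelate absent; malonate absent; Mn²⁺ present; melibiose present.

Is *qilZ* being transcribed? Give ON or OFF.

ON

Mn²⁺ is present, so HaxW is inactive.
Diaminopimelate is absent, so LutG is active.
No repressor is bound and LutG is active, so *temF* is transcribed.
So TemF is produced and active.
With repressor TemF bound, *kepK* is not transcribed.
So KepK is not produced.
Melibiose is present, so DulZ is inactive.
Malonate is absent, so WexK is active.
No repressor is bound and WexK is active, so *fenP* is transcribed.
So FenP is produced and active.
No repressor is bound and FenP is active, so *wexE* is transcribed.
So WexE is produced and active.
No repressor is bound and WexE is active, so *vorZ* is transcribed.
So VorZ is produced and active.
No repressor is bound and VorZ is active, so *qilZ* is transcribed.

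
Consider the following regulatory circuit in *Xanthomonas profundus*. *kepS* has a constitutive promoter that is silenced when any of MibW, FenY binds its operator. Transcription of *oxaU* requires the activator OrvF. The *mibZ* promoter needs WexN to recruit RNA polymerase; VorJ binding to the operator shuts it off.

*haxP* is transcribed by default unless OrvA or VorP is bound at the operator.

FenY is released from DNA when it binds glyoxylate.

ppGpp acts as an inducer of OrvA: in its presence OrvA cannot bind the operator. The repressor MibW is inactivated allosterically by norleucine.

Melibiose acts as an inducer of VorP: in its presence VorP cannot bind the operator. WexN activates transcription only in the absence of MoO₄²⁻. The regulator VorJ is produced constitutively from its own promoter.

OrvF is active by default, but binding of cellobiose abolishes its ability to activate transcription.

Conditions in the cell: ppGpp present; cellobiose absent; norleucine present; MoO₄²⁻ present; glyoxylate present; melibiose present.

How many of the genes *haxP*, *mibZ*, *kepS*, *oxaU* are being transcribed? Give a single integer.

3

ppGpp is present, so OrvA is inactive.
Melibiose is present, so VorP is inactive.
With no repressor bound, *haxP* is transcribed.
→ *haxP* is ON.
VorJ is produced constitutively and is active.
MoO₄²⁻ is present, so WexN is inactive.
With repressor VorJ bound, *mibZ* is not transcribed.
→ *mibZ* is OFF.
Norleucine is present, so MibW is inactive.
Glyoxylate is present, so FenY is inactive.
With no repressor bound, *kepS* is transcribed.
→ *kepS* is ON.
Cellobiose is absent, so OrvF is active.
No repressor is bound and OrvF is active, so *oxaU* is transcribed.
→ *oxaU* is ON.
3 of the 4 genes are transcribed.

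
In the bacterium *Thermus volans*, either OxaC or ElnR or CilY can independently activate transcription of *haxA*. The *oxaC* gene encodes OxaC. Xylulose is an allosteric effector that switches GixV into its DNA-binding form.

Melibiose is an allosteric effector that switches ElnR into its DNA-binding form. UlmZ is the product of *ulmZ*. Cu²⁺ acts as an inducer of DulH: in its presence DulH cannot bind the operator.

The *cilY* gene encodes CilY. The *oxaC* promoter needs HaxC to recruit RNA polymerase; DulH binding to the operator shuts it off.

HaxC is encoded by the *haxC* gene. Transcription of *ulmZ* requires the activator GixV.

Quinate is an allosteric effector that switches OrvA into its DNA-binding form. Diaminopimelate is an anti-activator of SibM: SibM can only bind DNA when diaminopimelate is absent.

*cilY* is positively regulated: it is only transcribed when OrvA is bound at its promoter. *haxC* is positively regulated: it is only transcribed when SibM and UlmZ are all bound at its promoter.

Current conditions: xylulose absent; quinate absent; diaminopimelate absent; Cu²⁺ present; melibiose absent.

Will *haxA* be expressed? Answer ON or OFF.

Diaminopimelate is absent, so SibM is active.
Xylulose is absent, so GixV is inactive.
Required activator GixV is absent, so *ulmZ* is not transcribed.
So UlmZ is not produced.
Required activator UlmZ is absent, so *haxC* is not transcribed.
So HaxC is not produced.
Cu²⁺ is present, so DulH is inactive.
Required activator HaxC is absent, so *oxaC* is not transcribed.
So OxaC is not produced.
Melibiose is absent, so ElnR is inactive.
Quinate is absent, so OrvA is inactive.
Required activator OrvA is absent, so *cilY* is not transcribed.
So CilY is not produced.
No activator is available at the *haxA* promoter, so *haxA* is not transcribed.

OFF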